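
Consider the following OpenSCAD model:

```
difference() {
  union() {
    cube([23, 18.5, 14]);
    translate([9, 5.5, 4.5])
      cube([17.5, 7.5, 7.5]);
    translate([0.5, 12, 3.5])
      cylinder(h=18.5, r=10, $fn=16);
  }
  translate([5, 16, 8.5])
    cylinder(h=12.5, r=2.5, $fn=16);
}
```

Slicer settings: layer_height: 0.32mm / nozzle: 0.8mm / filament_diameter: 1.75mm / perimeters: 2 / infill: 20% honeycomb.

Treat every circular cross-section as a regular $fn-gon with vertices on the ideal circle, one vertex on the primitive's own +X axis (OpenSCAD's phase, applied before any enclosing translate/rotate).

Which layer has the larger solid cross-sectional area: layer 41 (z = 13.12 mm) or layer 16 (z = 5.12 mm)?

layer 16 (z = 5.12 mm)

Layer 41 (z = 13.12): the 23×18.5 cube contributes its full rectangle (area 425.50 mm²); the cube at (9, 5.5) is absent (z outside [4.5, 12]); the r=10 cylinder at (0.5, 12) gives a regular 16-gon of circumradius 10 (constant along its height) (area = (16/2)·10.000²·sin(360°/16) = 306.15 mm²); Taking the union: the regions partially overlap — summed areas 731.65 mm² minus the doubly-counted overlap 143.88 mm² gives 587.76 mm² — area = 587.76 mm²; the r=2.5 cylinder at (5, 16) contributes a regular 16-gon of circumradius 2.5 (area = (16/2)·2.500²·sin(360°/16) = 19.13 mm²); Subtracting the remaining from the first: starting from that combined region (587.76 mm²), the r=2.5 cylinder at (5, 16) lies wholly inside it (removes its full 19.13 mm² and its 15.61 mm outline becomes a hole wall) — area = 568.63 mm². So its area = 568.63 mm². Layer 16 (z = 5.12): the 23×18.5 cube contributes its full rectangle (area 425.50 mm²); the cube at (9, 5.5) (footprint 17.5×7.5) is included at this height (area 131.25 mm²); the cylinder at (0.5, 12): section is a regular 16-gon, circumradius r=10 (area = (16/2)·10.000²·sin(360°/16) = 306.15 mm²); Merging all regions: the regions partially overlap — summed areas 862.90 mm² minus the doubly-counted overlap 248.88 mm² gives 614.01 mm² — area = 614.01 mm²; the cylinder at (5, 16) does not reach this height (z outside [8.5, 21]); Taking the first minus the rest: none of the subtracted shapes is present at this height, so the result so far is unchanged — area = 614.01 mm². So its area = 614.01 mm². Layer 16 is larger (614.01 vs 568.63 mm²).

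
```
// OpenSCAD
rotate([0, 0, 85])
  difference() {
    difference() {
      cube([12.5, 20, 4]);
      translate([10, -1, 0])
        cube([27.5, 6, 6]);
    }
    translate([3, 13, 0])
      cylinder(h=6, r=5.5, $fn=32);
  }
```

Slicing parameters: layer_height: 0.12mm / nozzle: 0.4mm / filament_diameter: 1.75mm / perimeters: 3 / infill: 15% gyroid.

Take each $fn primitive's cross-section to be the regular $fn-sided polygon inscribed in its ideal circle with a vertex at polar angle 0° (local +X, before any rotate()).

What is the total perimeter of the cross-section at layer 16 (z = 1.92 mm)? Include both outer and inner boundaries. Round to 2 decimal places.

79.39 mm

At z = 1.92 mm: the cube is present — its section is the full 12.5×20 rectangle (perimeter 65.00 mm); the cube at (10, -1) (footprint 27.5×6) is included at this height (perimeter 67.00 mm); Taking the first minus the rest: starting from the 12.5×20 cube, the 27.5×6 cube at (10, -1) partially overlaps it — only the 12.50 mm² overlap (of its 165.00 mm²) is removed, clipping the outline — boundary = 65.00 mm; the cylinder at (3, 13): section is a regular 32-gon, circumradius r=5.5 (perimeter = 2·32·5.500·sin(180°/32) = 34.50 mm); Taking the first minus the rest: starting from that combined region, the r=5.5 cylinder at (3, 13) partially overlaps it — only the 78.38 mm² overlap (of its 94.42 mm²) is removed, clipping the outline — boundary = 79.39 mm; (whole slice rotated 85° about Z — lengths, areas and connectivity unchanged). Overall, the cross-section is a single solid region. Total boundary length (outer) = 79.39 mm.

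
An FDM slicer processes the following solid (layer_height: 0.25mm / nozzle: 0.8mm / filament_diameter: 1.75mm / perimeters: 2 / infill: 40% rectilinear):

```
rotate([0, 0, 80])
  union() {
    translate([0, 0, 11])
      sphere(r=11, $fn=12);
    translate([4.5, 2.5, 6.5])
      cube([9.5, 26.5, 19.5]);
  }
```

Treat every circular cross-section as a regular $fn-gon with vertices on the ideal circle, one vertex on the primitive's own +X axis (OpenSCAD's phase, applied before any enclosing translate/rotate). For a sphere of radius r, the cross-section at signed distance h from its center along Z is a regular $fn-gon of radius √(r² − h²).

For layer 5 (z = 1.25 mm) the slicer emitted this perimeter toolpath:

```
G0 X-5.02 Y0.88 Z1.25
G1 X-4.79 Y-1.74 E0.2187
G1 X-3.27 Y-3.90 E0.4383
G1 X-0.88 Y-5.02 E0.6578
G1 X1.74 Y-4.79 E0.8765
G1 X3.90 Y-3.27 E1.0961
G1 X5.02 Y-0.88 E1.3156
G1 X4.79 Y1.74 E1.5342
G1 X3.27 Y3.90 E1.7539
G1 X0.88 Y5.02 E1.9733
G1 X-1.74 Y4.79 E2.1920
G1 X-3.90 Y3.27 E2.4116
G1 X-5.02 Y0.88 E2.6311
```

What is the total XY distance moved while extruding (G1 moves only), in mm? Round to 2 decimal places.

31.64 mm

Sum the Euclidean lengths of each G1 segment: total = 31.64 mm.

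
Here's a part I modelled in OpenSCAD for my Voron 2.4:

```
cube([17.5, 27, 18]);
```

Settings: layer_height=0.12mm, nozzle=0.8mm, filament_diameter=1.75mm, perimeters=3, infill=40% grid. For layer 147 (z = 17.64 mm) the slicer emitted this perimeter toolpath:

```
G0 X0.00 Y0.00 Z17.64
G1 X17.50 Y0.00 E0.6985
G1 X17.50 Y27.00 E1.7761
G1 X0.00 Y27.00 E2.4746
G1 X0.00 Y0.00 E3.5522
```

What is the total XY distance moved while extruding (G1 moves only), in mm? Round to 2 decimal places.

89.00 mm

Sum the Euclidean lengths of each G1 segment: total = 89.00 mm.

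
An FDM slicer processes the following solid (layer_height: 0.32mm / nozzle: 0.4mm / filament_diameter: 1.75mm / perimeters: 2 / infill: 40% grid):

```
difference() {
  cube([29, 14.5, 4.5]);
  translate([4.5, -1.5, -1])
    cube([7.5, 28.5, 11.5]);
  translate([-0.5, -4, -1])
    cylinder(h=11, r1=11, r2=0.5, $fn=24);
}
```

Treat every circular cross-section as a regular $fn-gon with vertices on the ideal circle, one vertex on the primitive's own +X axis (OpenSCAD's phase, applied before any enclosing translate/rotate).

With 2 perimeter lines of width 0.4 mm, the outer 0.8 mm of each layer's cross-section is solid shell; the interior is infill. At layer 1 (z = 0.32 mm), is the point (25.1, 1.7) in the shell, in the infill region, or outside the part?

At z = 0.32 mm: the cube (footprint 29×14.5) is included at this height; the cube at (4.5, -1.5) (footprint 7.5×28.5) is included at this height; the cone at (-0.5, -4) (r1=11→r2=0.5) has section circumradius 9.740 here — a regular 24-gon; Taking the first minus the rest: starting from the 29×14.5 cube, the 7.5×28.5 cube at (4.5, -1.5) partially overlaps it — only the 108.75 mm² overlap (of its 213.75 mm²) is removed, clipping the outline; the cone at (-0.5, -4) partially overlaps it — only the 23.33 mm² overlap (of its 294.64 mm²) is removed, clipping the outline — 2 connected regions. Overall, the cross-section has 2 separate islands. The nearest boundary edge runs (29.00, 0.00)→(12.00, 0.00); distance from the point to it = 1.70 mm. (Shell/infill is judged within the island containing the point — the largest one.) The point is inside the cross-section and 1.70 mm from the nearest boundary — more than the 0.8 mm shell width (2 × 0.4), so it's in the infill interior.

infill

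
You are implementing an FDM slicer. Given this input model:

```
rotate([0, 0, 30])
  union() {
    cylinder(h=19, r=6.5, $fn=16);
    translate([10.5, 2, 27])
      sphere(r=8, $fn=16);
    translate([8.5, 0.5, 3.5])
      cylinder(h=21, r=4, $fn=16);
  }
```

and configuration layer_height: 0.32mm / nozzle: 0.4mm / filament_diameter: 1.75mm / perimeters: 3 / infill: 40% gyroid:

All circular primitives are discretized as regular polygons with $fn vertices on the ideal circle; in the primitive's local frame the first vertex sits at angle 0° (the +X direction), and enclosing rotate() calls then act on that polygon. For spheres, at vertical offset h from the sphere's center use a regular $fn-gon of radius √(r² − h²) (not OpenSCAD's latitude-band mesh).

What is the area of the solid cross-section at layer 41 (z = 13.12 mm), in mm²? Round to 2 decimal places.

171.15 mm²

At z = 13.12 mm: the cylinder: section is a regular 16-gon, circumradius r=6.5 (area = (16/2)·6.500²·sin(360°/16) = 129.35 mm²); the sphere at (10.5, 2) is not intersected at this z (|z−center|=13.880 > r=8); the r=4 cylinder at (8.5, 0.5) gives a regular 16-gon of circumradius 4 (constant along its height) (area = (16/2)·4.000²·sin(360°/16) = 48.98 mm²); Combining (union): the regions partially overlap — summed areas 178.33 mm² minus the doubly-counted overlap 7.18 mm² gives 171.15 mm² — area = 171.15 mm²; (whole slice rotated 30° about Z — lengths, areas and connectivity unchanged). Overall, the cross-section is a single solid region. Net area = 171.15 mm².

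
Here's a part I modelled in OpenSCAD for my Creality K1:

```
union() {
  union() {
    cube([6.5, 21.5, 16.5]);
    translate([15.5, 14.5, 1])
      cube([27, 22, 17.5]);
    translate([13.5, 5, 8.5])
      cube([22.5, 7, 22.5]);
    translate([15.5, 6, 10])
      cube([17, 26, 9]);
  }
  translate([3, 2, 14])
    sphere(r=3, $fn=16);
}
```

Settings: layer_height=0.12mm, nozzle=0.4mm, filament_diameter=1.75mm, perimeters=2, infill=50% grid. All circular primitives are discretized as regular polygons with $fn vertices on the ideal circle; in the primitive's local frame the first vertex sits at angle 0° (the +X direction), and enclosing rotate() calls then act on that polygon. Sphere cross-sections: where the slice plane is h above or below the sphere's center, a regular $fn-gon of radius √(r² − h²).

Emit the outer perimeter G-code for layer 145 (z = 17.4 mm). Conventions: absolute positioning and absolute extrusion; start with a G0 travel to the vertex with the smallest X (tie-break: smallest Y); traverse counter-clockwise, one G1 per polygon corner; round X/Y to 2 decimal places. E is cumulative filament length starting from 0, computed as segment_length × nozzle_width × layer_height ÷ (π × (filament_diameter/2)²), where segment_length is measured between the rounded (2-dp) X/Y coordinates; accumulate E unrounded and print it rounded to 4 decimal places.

G0 X13.50 Y5.00 Z17.40
G1 X36.00 Y5.00 E0.4490
G1 X36.00 Y12.00 E0.5887
G1 X32.50 Y12.00 E0.6586
G1 X32.50 Y14.50 E0.7084
G1 X42.50 Y14.50 E0.9080
G1 X42.50 Y36.50 E1.3470
G1 X15.50 Y36.50 E1.8858
G1 X15.50 Y12.00 E2.3748
G1 X13.50 Y12.00 E2.4147
G1 X13.50 Y5.00 E2.5544

At z = 17.4 mm: the cube is absent (z outside [0, 16.5]); the cube at (15.5, 14.5) (footprint 27×22) is included at this height; the cube at (13.5, 5) is present — its section is the full 22.5×7 rectangle; the cube at (15.5, 6) is present — its section is the full 17×26 rectangle; Taking the union: the regions partially overlap (shared area 399.50 mm²), so overlapping operands fuse into one piece — 1 connected region; the sphere at (3, 2) is absent (|z−center|=3.400 > r=3); Merging all regions: only that combined region is present, so the union is just that shape — 1 connected region. The outline is a single polygon with 10 vertices. Extrusion per mm of travel: 0.4 × 0.12 / (π × 0.875²) = 0.019956. Accumulating E over each segment gives final E = 2.5544.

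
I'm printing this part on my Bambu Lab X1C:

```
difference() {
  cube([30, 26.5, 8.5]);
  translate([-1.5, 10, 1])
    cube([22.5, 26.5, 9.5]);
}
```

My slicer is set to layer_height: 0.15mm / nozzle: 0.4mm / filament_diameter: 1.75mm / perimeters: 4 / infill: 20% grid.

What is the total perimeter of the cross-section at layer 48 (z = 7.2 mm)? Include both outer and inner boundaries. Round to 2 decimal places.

At z = 7.2 mm: the cube (footprint 30×26.5) is included at this height (perimeter 113.00 mm); the 22.5×26.5 cube at (-1.5, 10) contributes its full rectangle (perimeter 98.00 mm); Subtracting the remaining from the first: starting from the 30×26.5 cube, the 22.5×26.5 cube at (-1.5, 10) partially overlaps it — only the 346.50 mm² overlap (of its 596.25 mm²) is removed, clipping the outline — boundary = 113.00 mm. Overall, the cross-section is a single solid region. Total boundary length (outer) = 113.00 mm.

113.00 mm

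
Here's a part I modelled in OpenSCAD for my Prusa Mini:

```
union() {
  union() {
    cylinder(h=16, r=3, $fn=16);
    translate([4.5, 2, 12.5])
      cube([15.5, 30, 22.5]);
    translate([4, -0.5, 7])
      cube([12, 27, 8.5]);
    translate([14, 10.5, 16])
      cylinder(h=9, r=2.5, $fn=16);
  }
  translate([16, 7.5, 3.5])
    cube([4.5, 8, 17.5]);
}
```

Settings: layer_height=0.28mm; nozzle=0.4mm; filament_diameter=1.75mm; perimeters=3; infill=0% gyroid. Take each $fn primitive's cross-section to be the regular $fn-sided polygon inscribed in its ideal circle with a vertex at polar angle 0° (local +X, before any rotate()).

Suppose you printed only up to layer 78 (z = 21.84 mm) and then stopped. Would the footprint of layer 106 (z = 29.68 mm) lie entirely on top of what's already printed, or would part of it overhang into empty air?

Compare the two slices. At z = 21.84: the cylinder does not reach this height (z outside [0, 16]); the cube at (4.5, 2) is present — its section is the full 15.5×30 rectangle (area 465.00 mm²); the cube at (4, -0.5) does not reach this height (z outside [7, 15.5]); the r=2.5 cylinder at (14, 10.5) gives a regular 16-gon of circumradius 2.5 (constant along its height) (area = (16/2)·2.500²·sin(360°/16) = 19.13 mm²); Merging all regions: the r=2.5 cylinder at (14, 10.5) lies entirely inside the 15.5×30 cube at (4.5, 2), so the union is just the 15.5×30 cube at (4.5, 2) — area = 465.00 mm²; the cube at (16, 7.5) is absent (z outside [3.5, 21]); Combining (union): only that combined region is present, so the union is just that shape — area = 465.00 mm². At z = 29.68: the cylinder does not reach this height (z outside [0, 16]); the cube at (4.5, 2) is present — its section is the full 15.5×30 rectangle (area 465.00 mm²); the cube at (4, -0.5) does not reach this height (z outside [7, 15.5]); the cylinder at (14, 10.5) is not intersected at this z (z outside [16, 25]); Taking the union: only the 15.5×30 cube at (4.5, 2) is present, so the union is just that shape — area = 465.00 mm²; the cube at (16, 7.5) does not reach this height (z outside [3.5, 21]); Taking the union: only the result so far is present, so the union is just that shape — area = 465.00 mm². Checking containment: the cross-section at z = 29.68 is a subset of the cross-section at z = 21.84.

entirely on top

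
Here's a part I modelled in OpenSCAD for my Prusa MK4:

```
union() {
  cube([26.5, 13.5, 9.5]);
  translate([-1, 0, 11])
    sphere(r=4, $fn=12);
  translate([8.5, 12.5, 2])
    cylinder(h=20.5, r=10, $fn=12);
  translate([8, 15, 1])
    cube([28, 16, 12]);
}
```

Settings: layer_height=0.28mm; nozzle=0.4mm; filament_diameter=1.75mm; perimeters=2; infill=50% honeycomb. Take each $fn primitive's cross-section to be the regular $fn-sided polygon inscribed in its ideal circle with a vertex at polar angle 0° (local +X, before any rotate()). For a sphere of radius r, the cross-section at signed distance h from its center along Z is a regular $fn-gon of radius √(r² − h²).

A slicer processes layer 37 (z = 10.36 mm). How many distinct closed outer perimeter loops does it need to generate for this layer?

At z = 10.36 mm: the cube is not intersected at this z (z outside [0, 9.5]); the sphere at (-1, 0): section is a regular 12-gon, circumradius = √(r²−h²) = √(4²−0.64²) = 3.948; the r=10 cylinder at (8.5, 12.5) contributes a regular 12-gon of circumradius 10; the cube at (8, 15) (footprint 28×16) is included at this height; Merging all regions: the regions partially overlap (shared area 54.55 mm²), so overlapping operands fuse into one piece — 2 connected regions. The result has 2 disconnected regions.

2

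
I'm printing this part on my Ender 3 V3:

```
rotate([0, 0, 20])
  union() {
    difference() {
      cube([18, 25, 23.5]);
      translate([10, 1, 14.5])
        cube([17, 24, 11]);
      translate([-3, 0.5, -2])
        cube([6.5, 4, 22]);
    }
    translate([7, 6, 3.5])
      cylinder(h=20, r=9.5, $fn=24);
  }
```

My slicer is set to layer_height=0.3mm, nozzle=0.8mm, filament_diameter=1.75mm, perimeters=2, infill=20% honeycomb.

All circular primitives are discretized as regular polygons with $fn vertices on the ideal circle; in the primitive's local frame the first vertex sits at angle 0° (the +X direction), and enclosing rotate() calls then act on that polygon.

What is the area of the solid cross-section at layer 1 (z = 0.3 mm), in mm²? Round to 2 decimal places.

At z = 0.3 mm: the 18×25 cube contributes its full rectangle (area 450.00 mm²); the cube at (10, 1) does not reach this height (z outside [14.5, 25.5]); the cube at (-3, 0.5) is present — its section is the full 6.5×4 rectangle (area 26.00 mm²); Subtracting the remaining from the first: starting from the 18×25 cube (450.00 mm²), the 6.5×4 cube at (-3, 0.5) partially overlaps it — only the 14.00 mm² overlap (of its 26.00 mm²) is removed, clipping the outline — area = 436.00 mm²; the cylinder at (7, 6) does not reach this height (z outside [3.5, 23.5]); Taking the union: only the result so far is present, so the union is just that shape — area = 436.00 mm²; (rotated 20° about Z; rotation is an isometry so areas/perimeters/island counts are preserved). Overall, the cross-section is a single solid region. Net area = 436.00 mm².

436.00 mm²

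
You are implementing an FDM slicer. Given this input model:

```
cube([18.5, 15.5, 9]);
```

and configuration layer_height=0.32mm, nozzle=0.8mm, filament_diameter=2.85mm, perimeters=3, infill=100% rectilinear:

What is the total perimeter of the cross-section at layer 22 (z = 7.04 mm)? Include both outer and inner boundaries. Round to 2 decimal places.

68.00 mm

At z = 7.04 mm: the cube (footprint 18.5×15.5) is included at this height (perimeter 68.00 mm). Overall, the cross-section is a single solid region. Total boundary length (outer) = 68.00 mm.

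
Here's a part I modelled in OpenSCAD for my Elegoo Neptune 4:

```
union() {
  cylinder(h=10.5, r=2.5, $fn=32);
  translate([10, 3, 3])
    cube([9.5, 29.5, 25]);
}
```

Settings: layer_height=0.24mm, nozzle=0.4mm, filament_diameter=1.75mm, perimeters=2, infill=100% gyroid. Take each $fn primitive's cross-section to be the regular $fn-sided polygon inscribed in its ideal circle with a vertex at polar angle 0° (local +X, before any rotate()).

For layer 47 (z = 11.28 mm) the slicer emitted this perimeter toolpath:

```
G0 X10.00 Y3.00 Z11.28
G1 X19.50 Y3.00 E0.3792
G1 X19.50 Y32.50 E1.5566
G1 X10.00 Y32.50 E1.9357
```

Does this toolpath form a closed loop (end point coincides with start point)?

Start point (G0): (10.00, 3.00). End point (last G1): the path does not return to the start — open.

no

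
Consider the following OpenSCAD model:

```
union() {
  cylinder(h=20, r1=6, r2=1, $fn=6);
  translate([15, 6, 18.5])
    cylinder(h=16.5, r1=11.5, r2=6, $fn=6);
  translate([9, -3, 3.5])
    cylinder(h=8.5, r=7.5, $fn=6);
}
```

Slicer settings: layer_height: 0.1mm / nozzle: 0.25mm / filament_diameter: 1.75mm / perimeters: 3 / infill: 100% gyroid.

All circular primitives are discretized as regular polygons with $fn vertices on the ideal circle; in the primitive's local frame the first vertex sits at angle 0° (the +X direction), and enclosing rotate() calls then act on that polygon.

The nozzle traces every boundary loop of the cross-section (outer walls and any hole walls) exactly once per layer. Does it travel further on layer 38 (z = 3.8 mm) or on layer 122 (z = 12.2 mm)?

Layer 38 (z = 3.8): the cone (r1=6→r2=1) has section circumradius 5.050 here — a regular 6-gon (perimeter = 2·6·5.050·sin(180°/6) = 30.30 mm); the cone at (15, 6) does not reach this height (z outside [18.5, 35]); the r=7.5 cylinder at (9, -3) gives a regular 6-gon of circumradius 7.5 (constant along its height) (perimeter = 2·6·7.500·sin(180°/6) = 45.00 mm); Taking the union: the regions partially overlap (shared area 8.29 mm²), so the edge portions inside another operand are dropped and the merged outline is re-measured after clipping — boundary = 61.33 mm. So its perimeter = 61.33 mm. Layer 122 (z = 12.2): the cone contributes a regular 6-gon of circumradius 2.950 (interpolated between r1=6 and r2=1 at t=0.610) (perimeter = 2·6·2.950·sin(180°/6) = 17.70 mm); the cone at (15, 6) is not intersected at this z (z outside [18.5, 35]); the cylinder at (9, -3) is not intersected at this z (z outside [3.5, 12]); Taking the union: only the cone is present, so the union is just that shape — boundary = 17.70 mm. So its perimeter = 17.70 mm. Layer 38 is larger (61.33 vs 17.70 mm).

layer 38 (z = 3.8 mm)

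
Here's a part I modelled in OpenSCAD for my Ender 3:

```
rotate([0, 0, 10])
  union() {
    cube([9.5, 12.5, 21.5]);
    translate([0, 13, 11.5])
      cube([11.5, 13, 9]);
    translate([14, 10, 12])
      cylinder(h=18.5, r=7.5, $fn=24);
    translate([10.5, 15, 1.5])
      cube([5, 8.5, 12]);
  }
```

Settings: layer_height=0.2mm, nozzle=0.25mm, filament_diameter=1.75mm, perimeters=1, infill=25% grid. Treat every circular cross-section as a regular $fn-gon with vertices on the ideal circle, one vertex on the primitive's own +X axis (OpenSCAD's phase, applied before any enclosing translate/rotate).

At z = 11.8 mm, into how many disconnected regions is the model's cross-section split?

At z = 11.8 mm: the cube (footprint 9.5×12.5) is included at this height; the 11.5×13 cube at (0, 13) contributes its full rectangle; the cylinder at (14, 10) is not intersected at this z (z outside [12, 30.5]); the cube at (10.5, 15) is present — its section is the full 5×8.5 rectangle; Combining (union): the regions partially overlap (shared area 8.50 mm²), so overlapping operands fuse into one piece — 2 connected regions; (rotated 10° about Z; rotation is an isometry so areas/perimeters/island counts are preserved). The result has 2 disconnected regions.

2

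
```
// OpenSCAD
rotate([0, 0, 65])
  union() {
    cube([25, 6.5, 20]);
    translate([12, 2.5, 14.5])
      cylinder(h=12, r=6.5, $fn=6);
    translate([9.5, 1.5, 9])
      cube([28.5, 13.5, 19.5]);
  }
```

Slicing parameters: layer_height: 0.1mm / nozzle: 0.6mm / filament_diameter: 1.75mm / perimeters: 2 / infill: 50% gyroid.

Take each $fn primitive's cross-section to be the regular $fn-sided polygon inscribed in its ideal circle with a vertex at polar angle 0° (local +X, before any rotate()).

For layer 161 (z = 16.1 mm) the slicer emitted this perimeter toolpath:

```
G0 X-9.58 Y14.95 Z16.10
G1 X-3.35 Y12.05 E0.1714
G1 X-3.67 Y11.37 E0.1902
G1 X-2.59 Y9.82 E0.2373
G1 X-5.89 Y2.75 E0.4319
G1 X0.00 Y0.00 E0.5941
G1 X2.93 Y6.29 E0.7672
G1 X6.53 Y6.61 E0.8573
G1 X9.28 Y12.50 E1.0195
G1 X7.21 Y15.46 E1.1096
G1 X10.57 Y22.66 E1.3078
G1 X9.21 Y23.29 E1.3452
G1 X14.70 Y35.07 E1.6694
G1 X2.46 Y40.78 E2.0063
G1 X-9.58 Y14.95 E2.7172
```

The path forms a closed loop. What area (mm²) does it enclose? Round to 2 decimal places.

Apply the shoelace formula to the sequence of (X, Y) vertices; enclosed area = 497.77 mm².

497.77 mm²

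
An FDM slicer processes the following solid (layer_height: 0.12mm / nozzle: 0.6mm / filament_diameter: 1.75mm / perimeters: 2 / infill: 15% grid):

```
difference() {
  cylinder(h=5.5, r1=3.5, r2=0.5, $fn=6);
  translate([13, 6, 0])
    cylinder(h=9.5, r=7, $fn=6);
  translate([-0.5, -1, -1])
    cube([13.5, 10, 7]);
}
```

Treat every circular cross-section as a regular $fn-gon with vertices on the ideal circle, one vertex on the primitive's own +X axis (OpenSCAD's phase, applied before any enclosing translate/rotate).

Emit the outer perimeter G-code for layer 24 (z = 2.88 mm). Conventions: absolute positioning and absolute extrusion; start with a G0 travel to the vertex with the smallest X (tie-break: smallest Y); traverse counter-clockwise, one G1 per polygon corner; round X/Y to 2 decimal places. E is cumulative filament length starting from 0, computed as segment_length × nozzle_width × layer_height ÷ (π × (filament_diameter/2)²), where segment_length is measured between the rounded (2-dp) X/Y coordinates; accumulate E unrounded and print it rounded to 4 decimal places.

At z = 2.88 mm: the cone contributes a regular 6-gon of circumradius 1.929 (interpolated between r1=3.5 and r2=0.5 at t=0.524); the cylinder at (13, 6): section is a regular 6-gon, circumradius r=7; the cube at (-0.5, -1) (footprint 13.5×10) is included at this height; Subtracting the remaining from the first: starting from the cone, the r=7 cylinder at (13, 6) misses the remaining region (no effect); the 13.5×10 cube at (-0.5, -1) partially overlaps it — only the 5.39 mm² overlap (of its 135.00 mm²) is removed, clipping the outline — 1 connected region. The outline is a single polygon with 7 vertices. Extrusion per mm of travel: 0.6 × 0.12 / (π × 0.875²) = 0.029934. Accumulating E over each segment gives final E = 0.3454.

G0 X-1.93 Y0.00 Z2.88
G1 X-0.96 Y-1.67 E0.0578
G1 X0.96 Y-1.67 E0.1153
G1 X1.35 Y-1.00 E0.1385
G1 X-0.50 Y-1.00 E0.1939
G1 X-0.50 Y1.67 E0.2738
G1 X-0.96 Y1.67 E0.2876
G1 X-1.93 Y0.00 E0.3454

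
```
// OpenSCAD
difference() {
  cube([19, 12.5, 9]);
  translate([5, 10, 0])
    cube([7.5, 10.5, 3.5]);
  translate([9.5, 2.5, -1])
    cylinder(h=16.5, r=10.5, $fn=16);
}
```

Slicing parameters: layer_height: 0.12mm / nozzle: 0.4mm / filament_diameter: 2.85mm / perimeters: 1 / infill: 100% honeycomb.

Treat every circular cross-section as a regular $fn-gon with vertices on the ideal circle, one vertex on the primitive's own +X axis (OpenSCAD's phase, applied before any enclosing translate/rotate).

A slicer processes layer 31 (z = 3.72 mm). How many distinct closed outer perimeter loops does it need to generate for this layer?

2

At z = 3.72 mm: the 19×12.5 cube contributes its full rectangle; the cube at (5, 10) is not intersected at this z (z outside [0, 3.5]); the cylinder at (9.5, 2.5): section is a regular 16-gon, circumradius r=10.5; Subtracting the remaining from the first: starting from the 19×12.5 cube, the r=10.5 cylinder at (9.5, 2.5) partially overlaps it — only the 210.12 mm² overlap (of its 337.53 mm²) is removed, clipping the outline — 2 connected regions. The result has 2 disconnected regions.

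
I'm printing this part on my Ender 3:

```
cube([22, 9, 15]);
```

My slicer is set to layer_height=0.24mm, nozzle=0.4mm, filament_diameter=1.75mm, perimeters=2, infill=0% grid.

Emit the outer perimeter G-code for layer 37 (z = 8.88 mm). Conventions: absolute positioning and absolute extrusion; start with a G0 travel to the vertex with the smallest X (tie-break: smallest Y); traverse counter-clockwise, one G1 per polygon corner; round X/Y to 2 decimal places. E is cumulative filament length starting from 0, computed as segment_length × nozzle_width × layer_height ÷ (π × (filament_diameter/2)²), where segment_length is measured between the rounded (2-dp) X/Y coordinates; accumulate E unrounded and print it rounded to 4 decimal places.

At z = 8.88 mm: the cube (footprint 22×9) is included at this height. The outline is a single polygon with 4 vertices. Extrusion per mm of travel: 0.4 × 0.24 / (π × 0.875²) = 0.039912. Accumulating E over each segment gives final E = 2.4746.

G0 X0.00 Y0.00 Z8.88
G1 X22.00 Y0.00 E0.8781
G1 X22.00 Y9.00 E1.2373
G1 X0.00 Y9.00 E2.1153
G1 X0.00 Y0.00 E2.4746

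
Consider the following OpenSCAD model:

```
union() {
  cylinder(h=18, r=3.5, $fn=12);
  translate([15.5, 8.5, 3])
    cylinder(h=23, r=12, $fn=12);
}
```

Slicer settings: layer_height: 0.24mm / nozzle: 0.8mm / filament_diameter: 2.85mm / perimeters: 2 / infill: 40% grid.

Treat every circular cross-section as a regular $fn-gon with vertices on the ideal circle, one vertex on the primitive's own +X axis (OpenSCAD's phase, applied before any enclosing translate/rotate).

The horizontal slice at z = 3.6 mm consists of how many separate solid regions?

At z = 3.6 mm: the r=3.5 cylinder gives a regular 12-gon of circumradius 3.5 (constant along its height); the r=12 cylinder at (15.5, 8.5) gives a regular 12-gon of circumradius 12 (constant along its height); Combining (union): the 2 present regions are separate (no shared area or edge), so areas and boundary lengths simply add and each stays a separate island — 2 connected regions. The result has 2 disconnected regions.

2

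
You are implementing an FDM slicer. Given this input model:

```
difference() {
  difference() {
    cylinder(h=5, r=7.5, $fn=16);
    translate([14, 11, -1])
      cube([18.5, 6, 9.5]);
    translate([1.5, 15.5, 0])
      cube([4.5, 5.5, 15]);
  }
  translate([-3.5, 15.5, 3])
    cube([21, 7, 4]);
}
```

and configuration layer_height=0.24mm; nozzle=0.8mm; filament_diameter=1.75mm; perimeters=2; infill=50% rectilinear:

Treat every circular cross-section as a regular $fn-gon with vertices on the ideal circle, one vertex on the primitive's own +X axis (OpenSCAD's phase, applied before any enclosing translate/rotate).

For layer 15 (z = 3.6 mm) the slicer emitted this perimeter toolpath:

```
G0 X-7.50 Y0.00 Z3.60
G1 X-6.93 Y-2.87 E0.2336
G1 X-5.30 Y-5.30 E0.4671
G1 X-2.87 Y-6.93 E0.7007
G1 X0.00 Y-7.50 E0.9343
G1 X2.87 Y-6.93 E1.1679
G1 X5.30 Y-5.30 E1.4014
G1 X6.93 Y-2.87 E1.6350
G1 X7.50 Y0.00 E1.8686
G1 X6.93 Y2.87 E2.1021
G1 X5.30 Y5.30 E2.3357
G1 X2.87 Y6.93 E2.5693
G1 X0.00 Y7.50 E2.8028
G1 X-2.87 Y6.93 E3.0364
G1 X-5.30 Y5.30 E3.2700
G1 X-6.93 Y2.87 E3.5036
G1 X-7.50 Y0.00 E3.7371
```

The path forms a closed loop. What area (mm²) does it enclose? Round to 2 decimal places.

172.17 mm²

Apply the shoelace formula to the sequence of (X, Y) vertices; enclosed area = 172.17 mm².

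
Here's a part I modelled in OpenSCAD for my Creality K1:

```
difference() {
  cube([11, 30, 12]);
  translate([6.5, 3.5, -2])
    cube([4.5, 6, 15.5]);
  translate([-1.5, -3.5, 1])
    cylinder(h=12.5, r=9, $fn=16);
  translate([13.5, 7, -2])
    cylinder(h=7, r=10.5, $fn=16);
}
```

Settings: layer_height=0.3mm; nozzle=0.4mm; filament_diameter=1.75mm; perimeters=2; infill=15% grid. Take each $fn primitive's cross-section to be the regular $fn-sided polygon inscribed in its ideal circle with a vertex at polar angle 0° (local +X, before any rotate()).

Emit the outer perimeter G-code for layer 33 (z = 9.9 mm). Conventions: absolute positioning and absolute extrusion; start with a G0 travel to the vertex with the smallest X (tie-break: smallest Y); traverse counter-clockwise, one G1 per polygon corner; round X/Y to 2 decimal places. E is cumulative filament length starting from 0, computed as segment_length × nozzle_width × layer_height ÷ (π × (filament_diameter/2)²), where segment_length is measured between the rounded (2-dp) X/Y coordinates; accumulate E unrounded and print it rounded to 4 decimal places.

G0 X0.00 Y5.20 Z9.90
G1 X1.94 Y4.81 E0.0987
G1 X4.86 Y2.86 E0.2739
G1 X6.78 Y0.00 E0.4458
G1 X11.00 Y0.00 E0.6563
G1 X11.00 Y3.50 E0.8309
G1 X6.50 Y3.50 E1.0554
G1 X6.50 Y9.50 E1.3548
G1 X11.00 Y9.50 E1.5793
G1 X11.00 Y30.00 E2.6020
G1 X0.00 Y30.00 E3.1508
G1 X0.00 Y5.20 E4.3881

At z = 9.9 mm: the 11×30 cube contributes its full rectangle; the 4.5×6 cube at (6.5, 3.5) contributes its full rectangle; the cylinder at (-1.5, -3.5): section is a regular 16-gon, circumradius r=9; the cylinder at (13.5, 7) is absent (z outside [-2, 5]); Subtracting the remaining from the first: starting from the 11×30 cube, the 4.5×6 cube at (6.5, 3.5) lies inside it touching the edge (removes its full 27.00 mm²); the r=9 cylinder at (-1.5, -3.5) partially overlaps it — only the 23.69 mm² overlap (of its 247.98 mm²) is removed, clipping the outline — 1 connected region. The outline is a single polygon with 11 vertices. Extrusion per mm of travel: 0.4 × 0.3 / (π × 0.875²) = 0.049890. Accumulating E over each segment gives final E = 4.3881.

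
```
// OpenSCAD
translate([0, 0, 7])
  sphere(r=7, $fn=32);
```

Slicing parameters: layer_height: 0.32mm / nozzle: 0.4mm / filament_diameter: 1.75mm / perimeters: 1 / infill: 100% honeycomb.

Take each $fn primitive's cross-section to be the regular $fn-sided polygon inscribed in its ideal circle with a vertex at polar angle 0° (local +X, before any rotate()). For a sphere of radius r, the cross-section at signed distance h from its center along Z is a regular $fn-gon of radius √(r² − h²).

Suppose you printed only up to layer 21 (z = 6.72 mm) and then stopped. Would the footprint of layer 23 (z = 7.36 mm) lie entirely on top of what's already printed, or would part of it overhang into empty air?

entirely on top

Compare the two slices. At z = 6.72: the r=7 sphere slices to a regular 32-gon of circumradius 6.994 (√(r²−h²) with h=0.28 from center) (area = (32/2)·6.994²·sin(360°/32) = 152.71 mm²). At z = 7.36: the r=7 sphere contributes a regular 32-gon of circumradius √(7²−0.36²) = 6.991 (area = (32/2)·6.991²·sin(360°/32) = 152.55 mm²). Checking containment: the cross-section at z = 7.36 is a subset of the cross-section at z = 6.72.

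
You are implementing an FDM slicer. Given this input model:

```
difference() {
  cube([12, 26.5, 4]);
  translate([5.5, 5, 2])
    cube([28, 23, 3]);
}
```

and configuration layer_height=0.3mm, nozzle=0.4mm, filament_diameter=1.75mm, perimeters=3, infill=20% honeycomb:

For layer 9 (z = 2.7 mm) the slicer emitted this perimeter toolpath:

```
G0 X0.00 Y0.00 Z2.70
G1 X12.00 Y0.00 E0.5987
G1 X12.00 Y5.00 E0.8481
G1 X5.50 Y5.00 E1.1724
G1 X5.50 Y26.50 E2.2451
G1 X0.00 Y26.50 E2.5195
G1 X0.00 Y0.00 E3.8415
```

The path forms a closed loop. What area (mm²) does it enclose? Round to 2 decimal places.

Apply the shoelace formula to the sequence of (X, Y) vertices; enclosed area = 178.25 mm².

178.25 mm²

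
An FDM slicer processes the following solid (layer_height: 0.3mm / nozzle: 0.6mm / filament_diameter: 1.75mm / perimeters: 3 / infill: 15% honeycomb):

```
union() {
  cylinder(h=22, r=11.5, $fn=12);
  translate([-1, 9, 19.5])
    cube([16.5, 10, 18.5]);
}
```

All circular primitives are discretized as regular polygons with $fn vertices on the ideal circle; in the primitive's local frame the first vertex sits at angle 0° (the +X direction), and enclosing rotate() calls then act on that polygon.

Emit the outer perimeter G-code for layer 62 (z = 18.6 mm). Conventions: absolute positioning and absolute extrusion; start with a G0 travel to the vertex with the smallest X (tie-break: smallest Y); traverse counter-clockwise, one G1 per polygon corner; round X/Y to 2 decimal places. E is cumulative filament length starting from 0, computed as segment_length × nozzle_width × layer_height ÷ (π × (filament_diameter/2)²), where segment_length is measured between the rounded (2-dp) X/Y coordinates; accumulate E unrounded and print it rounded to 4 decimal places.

G0 X-11.50 Y0.00 Z18.60
G1 X-9.96 Y-5.75 E0.4455
G1 X-5.75 Y-9.96 E0.8910
G1 X0.00 Y-11.50 E1.3365
G1 X5.75 Y-9.96 E1.7820
G1 X9.96 Y-5.75 E2.2275
G1 X11.50 Y0.00 E2.6730
G1 X9.96 Y5.75 E3.1185
G1 X5.75 Y9.96 E3.5640
G1 X0.00 Y11.50 E4.0095
G1 X-5.75 Y9.96 E4.4550
G1 X-9.96 Y5.75 E4.9005
G1 X-11.50 Y0.00 E5.3460

At z = 18.6 mm: the r=11.5 cylinder gives a regular 12-gon of circumradius 11.5 (constant along its height); the cube at (-1, 9) is absent (z outside [19.5, 38]); Combining (union): only the r=11.5 cylinder is present, so the union is just that shape — 1 connected region. The outline is a single polygon with 12 vertices. Extrusion per mm of travel: 0.6 × 0.3 / (π × 0.875²) = 0.074835. Accumulating E over each segment gives final E = 5.3460.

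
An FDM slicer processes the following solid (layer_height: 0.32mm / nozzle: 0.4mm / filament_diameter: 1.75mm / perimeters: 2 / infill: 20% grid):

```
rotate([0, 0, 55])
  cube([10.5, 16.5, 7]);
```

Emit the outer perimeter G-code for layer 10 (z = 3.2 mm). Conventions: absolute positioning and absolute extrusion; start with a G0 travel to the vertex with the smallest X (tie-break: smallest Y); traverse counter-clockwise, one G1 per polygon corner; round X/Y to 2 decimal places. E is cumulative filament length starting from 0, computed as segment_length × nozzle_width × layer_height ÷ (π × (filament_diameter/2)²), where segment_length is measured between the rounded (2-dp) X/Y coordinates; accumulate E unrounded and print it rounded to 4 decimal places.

G0 X-13.52 Y9.46 Z3.20
G1 X0.00 Y0.00 E0.8781
G1 X6.02 Y8.60 E1.4368
G1 X-7.49 Y18.07 E2.3148
G1 X-13.52 Y9.46 E2.8741

At z = 3.2 mm: the cube (footprint 10.5×16.5) is included at this height; (rotated 55° about Z; rotation is an isometry so areas/perimeters/island counts are preserved). The outline is a single polygon with 4 vertices. Extrusion per mm of travel: 0.4 × 0.32 / (π × 0.875²) = 0.053216. Accumulating E over each segment gives final E = 2.8741.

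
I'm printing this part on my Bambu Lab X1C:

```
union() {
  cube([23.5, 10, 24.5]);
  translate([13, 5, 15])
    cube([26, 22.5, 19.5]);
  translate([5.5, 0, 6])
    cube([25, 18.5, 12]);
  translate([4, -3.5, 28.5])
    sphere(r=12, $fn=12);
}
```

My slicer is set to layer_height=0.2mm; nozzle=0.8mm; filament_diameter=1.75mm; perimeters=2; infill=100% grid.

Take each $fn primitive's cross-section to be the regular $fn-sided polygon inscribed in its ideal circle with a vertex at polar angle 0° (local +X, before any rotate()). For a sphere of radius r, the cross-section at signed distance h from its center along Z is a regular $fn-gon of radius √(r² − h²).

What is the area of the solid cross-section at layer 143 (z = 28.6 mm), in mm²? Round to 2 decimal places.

1016.97 mm²

At z = 28.6 mm: the cube is not intersected at this z (z outside [0, 24.5]); the cube at (13, 5) (footprint 26×22.5) is included at this height (area 585.00 mm²); the cube at (5.5, 0) does not reach this height (z outside [6, 18]); the r=12 sphere at (4, -3.5) contributes a regular 12-gon of circumradius √(12²−0.1²) = 12.000 (area = (12/2)·12.000²·sin(360°/12) = 431.97 mm²); Combining (union): the 2 present regions are separate (no shared area or edge), so areas and boundary lengths simply add and each stays a separate island — area = 1016.97 mm². Overall, the cross-section has 2 separate islands. Net area = 1016.97 mm².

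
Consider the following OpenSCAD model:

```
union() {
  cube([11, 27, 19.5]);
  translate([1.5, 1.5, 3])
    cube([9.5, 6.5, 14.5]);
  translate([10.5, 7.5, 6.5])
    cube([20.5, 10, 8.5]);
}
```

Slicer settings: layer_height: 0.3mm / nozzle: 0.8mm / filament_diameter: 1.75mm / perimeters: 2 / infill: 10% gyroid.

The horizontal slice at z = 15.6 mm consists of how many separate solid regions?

At z = 15.6 mm: the cube is present — its section is the full 11×27 rectangle; the cube at (1.5, 1.5) (footprint 9.5×6.5) is included at this height; the cube at (10.5, 7.5) is not intersected at this z (z outside [6.5, 15]); Merging all regions: the 9.5×6.5 cube at (1.5, 1.5) lies entirely inside the 11×27 cube, so the union is just the 11×27 cube — 1 connected region. The result has 1 disconnected region.

1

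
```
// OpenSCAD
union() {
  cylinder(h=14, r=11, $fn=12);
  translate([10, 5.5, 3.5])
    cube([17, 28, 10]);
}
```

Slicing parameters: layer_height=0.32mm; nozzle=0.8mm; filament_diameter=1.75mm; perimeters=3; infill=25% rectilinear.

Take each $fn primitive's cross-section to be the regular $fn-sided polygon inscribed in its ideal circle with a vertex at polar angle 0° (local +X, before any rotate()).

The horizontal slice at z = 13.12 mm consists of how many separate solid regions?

2

At z = 13.12 mm: the r=11 cylinder contributes a regular 12-gon of circumradius 11; the cube at (10, 5.5) (footprint 17×28) is included at this height; Merging all regions: the 2 present regions are separate (no shared area or edge), so areas and boundary lengths simply add and each stays a separate island — 2 connected regions. The result has 2 disconnected regions.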